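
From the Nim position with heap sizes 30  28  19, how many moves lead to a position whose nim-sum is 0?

Nim-sum: 30 ⊕ 28 ⊕ 19 = 17.
The overall nim-sum is X = 17. A heap of size p has a winning move iff p XOR X < p (reduce it to p XOR X).
  30: 30 XOR 17 = 15 < 30 — winning move (to 15).
  28: 28 XOR 17 = 13 < 28 — winning move (to 13).
  19: 19 XOR 17 = 2 < 19 — winning move (to 2).
That gives 3 winning moves.

3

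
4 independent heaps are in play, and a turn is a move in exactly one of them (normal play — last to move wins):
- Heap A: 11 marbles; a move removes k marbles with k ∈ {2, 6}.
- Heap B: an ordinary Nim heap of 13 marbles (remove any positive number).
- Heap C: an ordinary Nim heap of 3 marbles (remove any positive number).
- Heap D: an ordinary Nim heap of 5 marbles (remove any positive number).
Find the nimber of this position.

10

Grundy values for heap A (subtraction set {2, 6}):
g(0) = mex{} = 0
g(1) = mex{} = 0
g(2) = mex{0} = 1
g(3) = mex{0} = 1
g(4) = mex{1} = 0
g(5) = mex{1} = 0
g(6) = mex{0} = 1
g(7) = mex{0} = 1
g(8) = mex{1} = 0
g(9) = mex{1} = 0
g(10) = mex{0} = 1
g(11) = mex{0} = 1
So g(11) = 1.
Heap B is a plain Nim heap of size 13, so its Grundy value is 13.
Heap C is a plain Nim heap of size 3, so its Grundy value is 3.
Heap D is a plain Nim heap of size 5, so its Grundy value is 5.
The value of a disjunctive sum is the nim-sum of the parts.
Combined value = 1 XOR 13 XOR 3 XOR 5 = 10.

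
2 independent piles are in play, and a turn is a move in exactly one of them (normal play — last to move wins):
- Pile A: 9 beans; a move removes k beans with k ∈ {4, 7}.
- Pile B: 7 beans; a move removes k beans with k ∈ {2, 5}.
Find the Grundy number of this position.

2

Build the Grundy sequence for pile A with g(k) = mex{g(k−s) : s ∈ {4, 7}, s ≤ k}:
k:     0  1  2  3  4  5  6  7  8  9
g(k):  0  0  0  0  1  1  1  1  2  2
So g(9) = 2.
For pile B, compute g(0), g(1), … with moves {2, 5}:
g(0) = mex{} = 0
g(1) = mex{} = 0
g(2) = mex{0} = 1
g(3) = mex{0} = 1
g(4) = mex{1} = 0
g(5) = mex{0,1} = 2
g(6) = mex{0} = 1
g(7) = mex{1,2} = 0
So g(7) = 0.
By the Sprague-Grundy theorem, the Grundy value of a sum of independent games is the XOR of the component values.
Combined value = 2 XOR 0 = 2.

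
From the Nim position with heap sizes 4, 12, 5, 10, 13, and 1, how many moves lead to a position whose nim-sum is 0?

In binary:
  0100  (4)
  1100  (12)
  0101  (5)
  1010  (10)
  1101  (13)
  0001  (1)
  ----
  1011  (11)
The overall nim-sum is X = 11. A heap of size p has a winning move iff p XOR X < p (reduce it to p XOR X).
  4: 4 XOR 11 = 15 ≥ 4 — no move.
  12: 12 XOR 11 = 7 < 12 — winning move (to 7).
  5: 5 XOR 11 = 14 ≥ 5 — no move.
  10: 10 XOR 11 = 1 < 10 — winning move (to 1).
  13: 13 XOR 11 = 6 < 13 — winning move (to 6).
  1: 1 XOR 11 = 10 ≥ 1 — no move.
That gives 3 winning moves.

3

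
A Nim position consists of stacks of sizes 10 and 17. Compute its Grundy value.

27

Nim-sum: 10 XOR 17 = 27.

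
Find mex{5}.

0 is not in the set, so the mex is 0.

0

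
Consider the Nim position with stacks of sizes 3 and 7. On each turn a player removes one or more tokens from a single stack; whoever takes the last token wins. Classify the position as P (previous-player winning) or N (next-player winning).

N-position

Compute the nim-sum pairwise:
3 ⊕ 7 = 4
The nim-sum is 4 ≠ 0, so this is an N-position: the player to move can win.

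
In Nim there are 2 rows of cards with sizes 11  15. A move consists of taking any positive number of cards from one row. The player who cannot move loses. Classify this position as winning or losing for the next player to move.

Compute the nim-sum pairwise:
11 XOR 15 = 4
The nim-sum is 4 ≠ 0, so this is an N-position: the player to move can win.

Winning position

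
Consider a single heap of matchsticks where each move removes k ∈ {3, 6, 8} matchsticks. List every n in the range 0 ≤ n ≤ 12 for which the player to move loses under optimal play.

Build the Grundy sequence with g(k) = mex{g(k−s) : s ∈ {3, 6, 8}, s ≤ k}:
g(0) = mex{} = 0
g(1) = mex{} = 0
g(2) = mex{} = 0
g(3) = mex{0} = 1
g(4) = mex{0} = 1
g(5) = mex{0} = 1
g(6) = mex{0,1} = 2
g(7) = mex{0,1} = 2
g(8) = mex{0,1} = 2
g(9) = mex{0,1,2} = 3
g(10) = mex{0,1,2} = 3
g(11) = mex{1,2} = 0
g(12) = mex{1,2,3} = 0
The P-positions (g = 0) in 0..12 are 0, 1, 2, 11, 12.

0, 1, 2, 11, 12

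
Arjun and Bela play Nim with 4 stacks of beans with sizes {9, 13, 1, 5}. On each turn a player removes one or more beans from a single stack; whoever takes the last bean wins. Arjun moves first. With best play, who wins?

Bela wins

Bitwise XOR of the heap sizes:
  1001  (9)
  1101  (13)
  0001  (1)
  0101  (5)
  ----
  0000  (0)
The nim-sum is 0, so this is a P-position: the player to move is in a losing position under optimal play; Arjun is about to move from it and so loses — Bela wins.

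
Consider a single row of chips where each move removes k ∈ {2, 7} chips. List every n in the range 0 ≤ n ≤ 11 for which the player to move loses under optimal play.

0, 1, 4, 5, 9, 10

Grundy values for subtraction set {2, 7}:
g(0) = mex{} = 0
g(1) = mex{} = 0
g(2) = mex{0} = 1
g(3) = mex{0} = 1
g(4) = mex{1} = 0
g(5) = mex{1} = 0
g(6) = mex{0} = 1
g(7) = mex{0} = 1
g(8) = mex{0,1} = 2
g(9) = mex{1} = 0
g(10) = mex{1,2} = 0
g(11) = mex{0} = 1
The P-positions (g = 0) in 0..11 are 0, 1, 4, 5, 9, 10.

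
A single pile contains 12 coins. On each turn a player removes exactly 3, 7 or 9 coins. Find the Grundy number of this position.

0

Compute g(0), g(1), … for moves {3, 7, 9}:
g(0) = mex{} = 0
g(1) = mex{} = 0
g(2) = mex{} = 0
g(3) = mex{0} = 1
g(4) = mex{0} = 1
g(5) = mex{0} = 1
g(6) = mex{1} = 0
g(7) = mex{0,1} = 2
g(8) = mex{0,1} = 2
g(9) = mex{0} = 1
g(10) = mex{0,1,2} = 3
g(11) = mex{0,1,2} = 3
g(12) = mex{1} = 0
So g(12) = 0.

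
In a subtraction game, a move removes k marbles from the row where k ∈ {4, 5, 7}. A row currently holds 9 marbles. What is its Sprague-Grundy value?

2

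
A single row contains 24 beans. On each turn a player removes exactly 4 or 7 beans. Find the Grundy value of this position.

0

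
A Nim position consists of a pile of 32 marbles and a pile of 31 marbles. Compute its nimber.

63

Bitwise XOR of the heap sizes:
  100000  (32)
  011111  (31)
  ------
  111111  (63)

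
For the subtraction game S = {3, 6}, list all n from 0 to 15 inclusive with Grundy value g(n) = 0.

Grundy values for subtraction set {3, 6}:
k:     0  1  2  3  4  5  6  7  8  9 10 11 12 13 14 15
g(k):  0  0  0  1  1  1  2  2  2  0  0  0  1  1  1  2
The P-positions (g = 0) in 0..15 are 0, 1, 2, 9, 10, 11.

0, 1, 2, 9, 10, 11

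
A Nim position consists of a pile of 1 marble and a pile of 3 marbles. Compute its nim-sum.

2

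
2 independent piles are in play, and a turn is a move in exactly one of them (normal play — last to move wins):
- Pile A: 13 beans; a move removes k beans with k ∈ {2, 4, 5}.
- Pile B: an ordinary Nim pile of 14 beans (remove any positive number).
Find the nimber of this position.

Grundy values for pile A (subtraction set {2, 4, 5}):
g(0) = mex{} = 0
g(1) = mex{} = 0
g(2) = mex{0} = 1
g(3) = mex{0} = 1
g(4) = mex{0,1} = 2
g(5) = mex{0,1} = 2
g(6) = mex{0,1,2} = 3
g(7) = mex{1,2} = 0
g(8) = mex{1,2,3} = 0
g(9) = mex{0,2} = 1
g(10) = mex{0,2,3} = 1
g(11) = mex{0,1,3} = 2
g(12) = mex{0,1} = 2
g(13) = mex{0,1,2} = 3
So g(13) = 3.
Pile B is a plain Nim pile of size 14, so its Grundy value is 14.
The value of a disjunctive sum is the nim-sum of the parts.
Combined value = 3 ⊕ 14 = 13.

13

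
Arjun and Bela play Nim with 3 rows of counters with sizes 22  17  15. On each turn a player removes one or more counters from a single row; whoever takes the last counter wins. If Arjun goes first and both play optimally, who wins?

Arjun wins

Write each in binary and XOR column by column:
  10110  (22)
  10001  (17)
  01111  (15)
  -----
  01000  (8)
The nim-sum is 8 ≠ 0, so this is an N-position: the player to move can win; Arjun has a winning move.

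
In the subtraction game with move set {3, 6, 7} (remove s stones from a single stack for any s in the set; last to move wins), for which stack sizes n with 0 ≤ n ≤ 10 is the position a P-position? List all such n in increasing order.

0, 1, 2, 10

Compute g(0), g(1), … for moves {3, 6, 7}:
k:     0  1  2  3  4  5  6  7  8  9 10
g(k):  0  0  0  1  1  1  2  2  2  3  0
The P-positions (g = 0) in 0..10 are 0, 1, 2, 10.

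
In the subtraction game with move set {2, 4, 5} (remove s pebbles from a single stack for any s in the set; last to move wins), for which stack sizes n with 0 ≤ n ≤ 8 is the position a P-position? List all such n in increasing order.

0, 1, 7, 8

Compute g(0), g(1), … for moves {2, 4, 5}:
g(0) = mex{} = 0
g(1) = mex{} = 0
g(2) = mex{0} = 1
g(3) = mex{0} = 1
g(4) = mex{0,1} = 2
g(5) = mex{0,1} = 2
g(6) = mex{0,1,2} = 3
g(7) = mex{1,2} = 0
g(8) = mex{1,2,3} = 0
The P-positions (g = 0) in 0..8 are 0, 1, 7, 8.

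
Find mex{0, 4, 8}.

1

0 is in the set but 1 is not, so the mex is 1.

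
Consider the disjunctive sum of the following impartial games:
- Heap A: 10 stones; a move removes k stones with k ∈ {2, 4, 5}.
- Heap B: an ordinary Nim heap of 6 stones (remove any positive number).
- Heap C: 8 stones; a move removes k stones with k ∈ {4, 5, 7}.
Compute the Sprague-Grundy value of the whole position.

For heap A, compute g(0), g(1), … with moves {2, 4, 5}:
g(0) = mex{} = 0
g(1) = mex{} = 0
g(2) = mex{0} = 1
g(3) = mex{0} = 1
g(4) = mex{0,1} = 2
g(5) = mex{0,1} = 2
g(6) = mex{0,1,2} = 3
g(7) = mex{1,2} = 0
g(8) = mex{1,2,3} = 0
g(9) = mex{0,2} = 1
g(10) = mex{0,2,3} = 1
So g(10) = 1.
Heap B is a plain Nim heap of size 6, so its Grundy value is 6.
Grundy values for heap C (subtraction set {4, 5, 7}):
k:     0  1  2  3  4  5  6  7  8
g(k):  0  0  0  0  1  1  1  1  2
So g(8) = 2.
The value of a disjunctive sum is the nim-sum of the parts.
Combined value = 1 ⊕ 6 ⊕ 2 = 5.

5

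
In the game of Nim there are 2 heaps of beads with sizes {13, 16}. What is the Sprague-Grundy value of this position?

29

In binary:
  01101  (13)
  10000  (16)
  -----
  11101  (29)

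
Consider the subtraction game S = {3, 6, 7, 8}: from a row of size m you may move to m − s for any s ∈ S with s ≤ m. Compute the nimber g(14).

1

Build the Grundy sequence with g(k) = mex{g(k−s) : s ∈ {3, 6, 7, 8}, s ≤ k}:
g(0) = mex{} = 0
g(1) = mex{} = 0
g(2) = mex{} = 0
g(3) = mex{0} = 1
g(4) = mex{0} = 1
g(5) = mex{0} = 1
g(6) = mex{0,1} = 2
g(7) = mex{0,1} = 2
g(8) = mex{0,1} = 2
g(9) = mex{0,1,2} = 3
g(10) = mex{0,1,2} = 3
g(11) = mex{1,2} = 0
g(12) = mex{1,2,3} = 0
g(13) = mex{1,2,3} = 0
g(14) = mex{0,2} = 1
So g(14) = 1.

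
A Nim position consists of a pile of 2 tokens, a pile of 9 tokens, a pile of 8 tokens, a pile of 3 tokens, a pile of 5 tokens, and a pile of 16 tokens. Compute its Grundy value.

Compute the nim-sum pairwise:
2 ⊕ 9 = 11
11 ⊕ 8 = 3
3 ⊕ 3 = 0
0 ⊕ 5 = 5
5 ⊕ 16 = 21

21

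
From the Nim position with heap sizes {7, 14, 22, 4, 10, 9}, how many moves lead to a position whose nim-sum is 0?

Nim-sum: 7 ⊕ 14 ⊕ 22 ⊕ 4 ⊕ 10 ⊕ 9 = 24.
The overall nim-sum is X = 24. A heap of size p has a winning move iff p XOR X < p (reduce it to p XOR X).
  7: 7 XOR 24 = 31 ≥ 7 — no move.
  14: 14 XOR 24 = 22 ≥ 14 — no move.
  22: 22 XOR 24 = 14 < 22 — winning move (to 14).
  4: 4 XOR 24 = 28 ≥ 4 — no move.
  10: 10 XOR 24 = 18 ≥ 10 — no move.
  9: 9 XOR 24 = 17 ≥ 9 — no move.
That gives 1 winning move.

1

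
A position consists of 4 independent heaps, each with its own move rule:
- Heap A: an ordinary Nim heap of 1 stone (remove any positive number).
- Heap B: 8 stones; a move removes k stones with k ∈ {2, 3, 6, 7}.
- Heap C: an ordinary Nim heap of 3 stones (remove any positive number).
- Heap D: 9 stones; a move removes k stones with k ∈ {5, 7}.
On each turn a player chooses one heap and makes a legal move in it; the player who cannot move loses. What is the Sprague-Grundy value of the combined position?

1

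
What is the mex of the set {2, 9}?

0 is not in the set, so the mex is 0.

0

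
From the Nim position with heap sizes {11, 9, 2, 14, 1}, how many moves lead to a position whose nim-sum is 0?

Write each in binary and XOR column by column:
  1011  (11)
  1001  (9)
  0010  (2)
  1110  (14)
  0001  (1)
  ----
  1111  (15)
The overall nim-sum is X = 15. A heap of size p has a winning move iff p XOR X < p (reduce it to p XOR X).
  11: 11 XOR 15 = 4 < 11 — winning move (to 4).
  9: 9 XOR 15 = 6 < 9 — winning move (to 6).
  2: 2 XOR 15 = 13 ≥ 2 — no move.
  14: 14 XOR 15 = 1 < 14 — winning move (to 1).
  1: 1 XOR 15 = 14 ≥ 1 — no move.
That gives 3 winning moves.

3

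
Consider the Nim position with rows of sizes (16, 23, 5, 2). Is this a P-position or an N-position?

P-position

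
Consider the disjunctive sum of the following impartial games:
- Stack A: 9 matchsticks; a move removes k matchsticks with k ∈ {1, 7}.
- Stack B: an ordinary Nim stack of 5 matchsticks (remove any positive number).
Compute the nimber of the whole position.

Build the Grundy sequence for stack A with g(k) = mex{g(k−s) : s ∈ {1, 7}, s ≤ k}:
k:     0  1  2  3  4  5  6  7  8  9
g(k):  0  1  0  1  0  1  0  1  0  1
So g(9) = 1.
Stack B is a plain Nim stack of size 5, so its Grundy value is 5.
By the Sprague-Grundy theorem, the Grundy value of a sum of independent games is the XOR of the component values.
Combined value = 1 XOR 5 = 4.

4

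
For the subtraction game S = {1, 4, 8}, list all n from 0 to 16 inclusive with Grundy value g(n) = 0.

Grundy values for subtraction set {1, 4, 8}:
k:     0  1  2  3  4  5  6  7  8  9 10 11 12 13 14 15 16
g(k):  0  1  0  1  2  0  1  0  1  2  3  2  0  1  0  1  2
The P-positions (g = 0) in 0..16 are 0, 2, 5, 7, 12, 14.

0, 2, 5, 7, 12, 14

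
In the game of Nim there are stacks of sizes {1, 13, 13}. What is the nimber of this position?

1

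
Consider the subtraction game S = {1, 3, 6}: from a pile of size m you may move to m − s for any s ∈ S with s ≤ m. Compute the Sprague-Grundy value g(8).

2

Compute g(0), g(1), … for moves {1, 3, 6}:
g(0) = mex{} = 0
g(1) = mex{0} = 1
g(2) = mex{1} = 0
g(3) = mex{0} = 1
g(4) = mex{1} = 0
g(5) = mex{0} = 1
g(6) = mex{0,1} = 2
g(7) = mex{0,1,2} = 3
g(8) = mex{0,1,3} = 2
So g(8) = 2.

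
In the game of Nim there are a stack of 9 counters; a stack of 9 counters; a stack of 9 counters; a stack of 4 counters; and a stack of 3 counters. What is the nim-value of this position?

Bitwise XOR of the heap sizes:
  1001  (9)
  1001  (9)
  1001  (9)
  0100  (4)
  0011  (3)
  ----
  1110  (14)

14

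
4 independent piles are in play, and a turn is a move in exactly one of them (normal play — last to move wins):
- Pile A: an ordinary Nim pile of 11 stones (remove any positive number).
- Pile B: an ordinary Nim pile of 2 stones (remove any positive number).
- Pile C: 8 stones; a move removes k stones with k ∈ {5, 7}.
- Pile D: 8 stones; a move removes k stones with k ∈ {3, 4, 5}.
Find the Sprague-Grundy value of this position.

Pile A is a plain Nim pile of size 11, so its Grundy value is 11.
Pile B is a plain Nim pile of size 2, so its Grundy value is 2.
For pile C, compute g(0), g(1), … with moves {5, 7}:
k:     0  1  2  3  4  5  6  7  8
g(k):  0  0  0  0  0  1  1  1  1
So g(8) = 1.
Grundy values for pile D (subtraction set {3, 4, 5}):
k:     0  1  2  3  4  5  6  7  8
g(k):  0  0  0  1  1  1  2  2  0
So g(8) = 0.
By the Sprague-Grundy theorem, the Grundy value of a sum of independent games is the XOR of the component values.
Combined value = 11 ⊕ 2 ⊕ 1 ⊕ 0 = 8.

8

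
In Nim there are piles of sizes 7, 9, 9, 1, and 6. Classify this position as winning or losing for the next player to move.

Losing position

Nim-sum: 7 ^ 9 ^ 9 ^ 1 ^ 6 = 0.
The nim-sum is 0, so this is a P-position: the player to move is in a losing position under optimal play.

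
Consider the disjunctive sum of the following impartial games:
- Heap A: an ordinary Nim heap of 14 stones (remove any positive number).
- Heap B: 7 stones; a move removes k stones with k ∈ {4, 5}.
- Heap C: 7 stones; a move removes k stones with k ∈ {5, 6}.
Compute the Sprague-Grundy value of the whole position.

Heap A is a plain Nim heap of size 14, so its Grundy value is 14.
Build the Grundy sequence for heap B with g(k) = mex{g(k−s) : s ∈ {4, 5}, s ≤ k}:
g(0) = mex{} = 0
g(1) = mex{} = 0
g(2) = mex{} = 0
g(3) = mex{} = 0
g(4) = mex{0} = 1
g(5) = mex{0} = 1
g(6) = mex{0} = 1
g(7) = mex{0} = 1
So g(7) = 1.
Build the Grundy sequence for heap C with g(k) = mex{g(k−s) : s ∈ {5, 6}, s ≤ k}:
g(0) = mex{} = 0
g(1) = mex{} = 0
g(2) = mex{} = 0
g(3) = mex{} = 0
g(4) = mex{} = 0
g(5) = mex{0} = 1
g(6) = mex{0} = 1
g(7) = mex{0} = 1
So g(7) = 1.
The value of a disjunctive sum is the nim-sum of the parts.
Combined value = 14 ⊕ 1 ⊕ 1 = 14.

14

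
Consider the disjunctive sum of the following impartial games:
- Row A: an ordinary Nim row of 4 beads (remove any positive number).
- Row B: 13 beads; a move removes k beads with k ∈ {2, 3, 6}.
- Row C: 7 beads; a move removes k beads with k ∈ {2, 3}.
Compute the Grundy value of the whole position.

7

Row A is a plain Nim row of size 4, so its Grundy value is 4.
Grundy values for row B (subtraction set {2, 3, 6}):
k:     0  1  2  3  4  5  6  7  8  9 10 11 12 13
g(k):  0  0  1  1  2  0  3  1  2  0  0  1  1  2
So g(13) = 2.
For row C, compute g(0), g(1), … with moves {2, 3}:
g(0) = mex{} = 0
g(1) = mex{} = 0
g(2) = mex{0} = 1
g(3) = mex{0} = 1
g(4) = mex{0,1} = 2
g(5) = mex{1} = 0
g(6) = mex{1,2} = 0
g(7) = mex{0,2} = 1
So g(7) = 1.
By the Sprague-Grundy theorem, the Grundy value of a sum of independent games is the XOR of the component values.
Combined value = 4 XOR 2 XOR 1 = 7.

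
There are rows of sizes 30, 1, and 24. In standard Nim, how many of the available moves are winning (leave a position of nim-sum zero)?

Write each in binary and XOR column by column:
  11110  (30)
  00001  (1)
  11000  (24)
  -----
  00111  (7)
The overall nim-sum is X = 7. A row of size p has a winning move iff p XOR X < p (reduce it to p XOR X).
  30: 30 XOR 7 = 25 < 30 — winning move (to 25).
  1: 1 XOR 7 = 6 ≥ 1 — no move.
  24: 24 XOR 7 = 31 ≥ 24 — no move.
That gives 1 winning move.

1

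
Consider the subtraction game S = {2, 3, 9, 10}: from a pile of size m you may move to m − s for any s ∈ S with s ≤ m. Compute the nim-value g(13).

0

Compute g(0), g(1), … for moves {2, 3, 9, 10}:
g(0) = mex{} = 0
g(1) = mex{} = 0
g(2) = mex{0} = 1
g(3) = mex{0} = 1
g(4) = mex{0,1} = 2
g(5) = mex{1} = 0
g(6) = mex{1,2} = 0
g(7) = mex{0,2} = 1
g(8) = mex{0} = 1
g(9) = mex{0,1} = 2
g(10) = mex{0,1} = 2
g(11) = mex{0,1,2} = 3
g(12) = mex{1,2} = 0
g(13) = mex{1,2,3} = 0
So g(13) = 0.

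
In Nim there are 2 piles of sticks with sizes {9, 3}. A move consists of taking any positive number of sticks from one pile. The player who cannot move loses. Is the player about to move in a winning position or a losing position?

Compute the nim-sum pairwise:
9 XOR 3 = 10
The nim-sum is 10 ≠ 0, so this is an N-position: the player to move can win.

Winning position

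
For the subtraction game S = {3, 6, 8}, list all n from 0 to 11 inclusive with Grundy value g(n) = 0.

0, 1, 2, 11

Build the Grundy sequence with g(k) = mex{g(k−s) : s ∈ {3, 6, 8}, s ≤ k}:
g(0) = mex{} = 0
g(1) = mex{} = 0
g(2) = mex{} = 0
g(3) = mex{0} = 1
g(4) = mex{0} = 1
g(5) = mex{0} = 1
g(6) = mex{0,1} = 2
g(7) = mex{0,1} = 2
g(8) = mex{0,1} = 2
g(9) = mex{0,1,2} = 3
g(10) = mex{0,1,2} = 3
g(11) = mex{1,2} = 0
The P-positions (g = 0) in 0..11 are 0, 1, 2, 11.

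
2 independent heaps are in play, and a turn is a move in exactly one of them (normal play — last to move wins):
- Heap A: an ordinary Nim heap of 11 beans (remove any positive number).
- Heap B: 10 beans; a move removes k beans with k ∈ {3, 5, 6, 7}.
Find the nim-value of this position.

Heap A is a plain Nim heap of size 11, so its Grundy value is 11.
Grundy values for heap B (subtraction set {3, 5, 6, 7}):
k:     0  1  2  3  4  5  6  7  8  9 10
g(k):  0  0  0  1  1  1  2  2  2  3  0
So g(10) = 0.
The value of a disjunctive sum is the nim-sum of the parts.
Combined value = 11 XOR 0 = 11.

11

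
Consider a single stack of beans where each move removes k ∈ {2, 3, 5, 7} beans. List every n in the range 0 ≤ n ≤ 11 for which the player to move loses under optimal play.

0, 1, 9, 10

Build the Grundy sequence with g(k) = mex{g(k−s) : s ∈ {2, 3, 5, 7}, s ≤ k}:
k:     0  1  2  3  4  5  6  7  8  9 10 11
g(k):  0  0  1  1  2  2  3  3  4  0  0  1
The P-positions (g = 0) in 0..11 are 0, 1, 9, 10.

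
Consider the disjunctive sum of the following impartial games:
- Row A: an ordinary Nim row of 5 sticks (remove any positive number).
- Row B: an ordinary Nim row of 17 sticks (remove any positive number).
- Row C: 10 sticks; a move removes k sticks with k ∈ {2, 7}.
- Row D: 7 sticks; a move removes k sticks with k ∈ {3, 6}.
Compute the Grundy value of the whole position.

22

Row A is a plain Nim row of size 5, so its Grundy value is 5.
Row B is a plain Nim row of size 17, so its Grundy value is 17.
Build the Grundy sequence for row C with g(k) = mex{g(k−s) : s ∈ {2, 7}, s ≤ k}:
k:     0  1  2  3  4  5  6  7  8  9 10
g(k):  0  0  1  1  0  0  1  1  2  0  0
So g(10) = 0.
For row D, compute g(0), g(1), … with moves {3, 6}:
k:     0  1  2  3  4  5  6  7
g(k):  0  0  0  1  1  1  2  2
So g(7) = 2.
The value of a disjunctive sum is the nim-sum of the parts.
Combined value = 5 XOR 17 XOR 0 XOR 2 = 22.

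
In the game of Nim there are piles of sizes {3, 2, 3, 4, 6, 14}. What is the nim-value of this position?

14

Nim-sum: 3 ^ 2 ^ 3 ^ 4 ^ 6 ^ 14 = 14.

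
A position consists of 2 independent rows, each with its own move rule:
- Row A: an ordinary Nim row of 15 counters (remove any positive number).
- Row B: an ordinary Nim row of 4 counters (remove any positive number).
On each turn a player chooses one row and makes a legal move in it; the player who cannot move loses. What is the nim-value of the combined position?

11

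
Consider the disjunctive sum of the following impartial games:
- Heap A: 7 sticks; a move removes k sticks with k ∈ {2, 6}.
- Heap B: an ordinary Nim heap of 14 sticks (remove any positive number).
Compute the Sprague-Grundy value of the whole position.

Grundy values for heap A (subtraction set {2, 6}):
k:     0  1  2  3  4  5  6  7
g(k):  0  0  1  1  0  0  1  1
So g(7) = 1.
Heap B is a plain Nim heap of size 14, so its Grundy value is 14.
The value of a disjunctive sum is the nim-sum of the parts.
Combined value = 1 ⊕ 14 = 15.

15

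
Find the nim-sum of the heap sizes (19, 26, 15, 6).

0

Nim-sum: 19 XOR 26 XOR 15 XOR 6 = 0.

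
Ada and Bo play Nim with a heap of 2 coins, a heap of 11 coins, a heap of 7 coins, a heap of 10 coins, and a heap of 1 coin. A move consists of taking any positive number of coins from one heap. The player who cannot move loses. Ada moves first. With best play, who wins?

Ada wins

Compute the nim-sum pairwise:
2 ^ 11 = 9
9 ^ 7 = 14
14 ^ 10 = 4
4 ^ 1 = 5
The nim-sum is 5 ≠ 0, so this is an N-position: the player to move can win; Ada has a winning move.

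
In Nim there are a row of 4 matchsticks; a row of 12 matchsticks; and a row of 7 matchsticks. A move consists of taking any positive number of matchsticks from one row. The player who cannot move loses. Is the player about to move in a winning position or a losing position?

Winning position

Compute the nim-sum pairwise:
4 ^ 12 = 8
8 ^ 7 = 15
The nim-sum is 15 ≠ 0, so this is an N-position: the player to move can win.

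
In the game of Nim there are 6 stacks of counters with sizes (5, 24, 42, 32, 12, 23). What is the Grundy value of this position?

Write each in binary and XOR column by column:
  000101  (5)
  011000  (24)
  101010  (42)
  100000  (32)
  001100  (12)
  010111  (23)
  ------
  001100  (12)

12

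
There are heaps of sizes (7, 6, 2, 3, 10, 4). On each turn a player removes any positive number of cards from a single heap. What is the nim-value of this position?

14

Compute the nim-sum pairwise:
7 ^ 6 = 1
1 ^ 2 = 3
3 ^ 3 = 0
0 ^ 10 = 10
10 ^ 4 = 14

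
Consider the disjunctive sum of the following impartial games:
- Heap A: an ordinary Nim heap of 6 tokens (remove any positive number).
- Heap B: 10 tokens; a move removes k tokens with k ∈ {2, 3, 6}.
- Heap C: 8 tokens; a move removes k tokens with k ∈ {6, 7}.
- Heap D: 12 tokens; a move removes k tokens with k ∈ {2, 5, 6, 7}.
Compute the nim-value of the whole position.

Heap A is a plain Nim heap of size 6, so its Grundy value is 6.
Grundy values for heap B (subtraction set {2, 3, 6}):
g(0) = mex{} = 0
g(1) = mex{} = 0
g(2) = mex{0} = 1
g(3) = mex{0} = 1
g(4) = mex{0,1} = 2
g(5) = mex{1} = 0
g(6) = mex{0,1,2} = 3
g(7) = mex{0,2} = 1
g(8) = mex{0,1,3} = 2
g(9) = mex{1,3} = 0
g(10) = mex{1,2} = 0
So g(10) = 0.
Build the Grundy sequence for heap C with g(k) = mex{g(k−s) : s ∈ {6, 7}, s ≤ k}:
g(0) = mex{} = 0
g(1) = mex{} = 0
g(2) = mex{} = 0
g(3) = mex{} = 0
g(4) = mex{} = 0
g(5) = mex{} = 0
g(6) = mex{0} = 1
g(7) = mex{0} = 1
g(8) = mex{0} = 1
So g(8) = 1.
For heap D, compute g(0), g(1), … with moves {2, 5, 6, 7}:
g(0) = mex{} = 0
g(1) = mex{} = 0
g(2) = mex{0} = 1
g(3) = mex{0} = 1
g(4) = mex{1} = 0
g(5) = mex{0,1} = 2
g(6) = mex{0} = 1
g(7) = mex{0,1,2} = 3
g(8) = mex{0,1} = 2
g(9) = mex{0,1,3} = 2
g(10) = mex{0,1,2} = 3
g(11) = mex{0,1,2} = 3
g(12) = mex{1,2,3} = 0
So g(12) = 0.
The value of a disjunctive sum is the nim-sum of the parts.
Combined value = 6 XOR 0 XOR 1 XOR 0 = 7.

7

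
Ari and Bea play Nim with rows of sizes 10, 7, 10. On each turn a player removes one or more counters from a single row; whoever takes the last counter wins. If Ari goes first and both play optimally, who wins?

Ari wins

Compute the nim-sum pairwise:
10 ⊕ 7 = 13
13 ⊕ 10 = 7
The nim-sum is 7 ≠ 0, so this is an N-position: the player to move can win; Ari has a winning move.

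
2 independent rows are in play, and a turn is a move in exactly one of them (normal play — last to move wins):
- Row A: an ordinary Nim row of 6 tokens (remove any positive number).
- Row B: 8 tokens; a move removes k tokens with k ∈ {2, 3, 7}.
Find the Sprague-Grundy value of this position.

Row A is a plain Nim row of size 6, so its Grundy value is 6.
For row B, compute g(0), g(1), … with moves {2, 3, 7}:
k:     0  1  2  3  4  5  6  7  8
g(k):  0  0  1  1  2  0  0  1  1
So g(8) = 1.
By the Sprague-Grundy theorem, the Grundy value of a sum of independent games is the XOR of the component values.
Combined value = 6 XOR 1 = 7.

7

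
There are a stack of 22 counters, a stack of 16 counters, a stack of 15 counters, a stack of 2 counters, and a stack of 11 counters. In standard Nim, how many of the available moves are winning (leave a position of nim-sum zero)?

In binary:
  10110  (22)
  10000  (16)
  01111  (15)
  00010  (2)
  01011  (11)
  -----
  00000  (0)
The nim-sum is already 0, so every move leaves a nonzero nim-sum — there are no winning moves.

0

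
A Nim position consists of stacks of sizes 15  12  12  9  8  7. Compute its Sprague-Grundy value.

Bitwise XOR of the heap sizes:
  1111  (15)
  1100  (12)
  1100  (12)
  1001  (9)
  1000  (8)
  0111  (7)
  ----
  1001  (9)

9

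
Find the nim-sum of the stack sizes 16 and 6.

Compute the nim-sum pairwise:
16 XOR 6 = 22

22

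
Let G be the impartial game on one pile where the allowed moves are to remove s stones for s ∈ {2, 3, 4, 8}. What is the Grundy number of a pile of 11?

2

Compute g(0), g(1), … for moves {2, 3, 4, 8}:
k:     0  1  2  3  4  5  6  7  8  9 10 11
g(k):  0  0  1  1  2  2  0  0  1  1  2  2
So g(11) = 2.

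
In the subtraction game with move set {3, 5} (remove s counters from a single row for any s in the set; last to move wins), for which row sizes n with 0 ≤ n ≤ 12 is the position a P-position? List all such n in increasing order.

0, 1, 2, 8, 9, 10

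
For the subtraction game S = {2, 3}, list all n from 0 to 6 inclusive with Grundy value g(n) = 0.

Build the Grundy sequence with g(k) = mex{g(k−s) : s ∈ {2, 3}, s ≤ k}:
g(0) = mex{} = 0
g(1) = mex{} = 0
g(2) = mex{0} = 1
g(3) = mex{0} = 1
g(4) = mex{0,1} = 2
g(5) = mex{1} = 0
g(6) = mex{1,2} = 0
The P-positions (g = 0) in 0..6 are 0, 1, 5, 6.

0, 1, 5, 6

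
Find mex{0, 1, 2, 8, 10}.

3

The values 0, 1, 2 are all present; 3 is the first non-negative integer missing from the set.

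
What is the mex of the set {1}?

0

0 is not in the set, so the mex is 0.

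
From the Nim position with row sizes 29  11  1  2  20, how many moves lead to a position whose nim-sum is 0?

Nim-sum: 29 XOR 11 XOR 1 XOR 2 XOR 20 = 1.
The overall nim-sum is X = 1. A row of size p has a winning move iff p XOR X < p (reduce it to p XOR X).
  29: 29 XOR 1 = 28 < 29 — winning move (to 28).
  11: 11 XOR 1 = 10 < 11 — winning move (to 10).
  1: 1 XOR 1 = 0 < 1 — winning move (to 0).
  2: 2 XOR 1 = 3 ≥ 2 — no move.
  20: 20 XOR 1 = 21 ≥ 20 — no move.
That gives 3 winning moves.

3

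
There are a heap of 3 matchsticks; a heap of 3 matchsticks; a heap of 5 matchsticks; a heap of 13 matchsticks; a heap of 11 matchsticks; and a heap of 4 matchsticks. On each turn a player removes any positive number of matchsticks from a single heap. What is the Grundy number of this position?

7

Compute the nim-sum pairwise:
3 XOR 3 = 0
0 XOR 5 = 5
5 XOR 13 = 8
8 XOR 11 = 3
3 XOR 4 = 7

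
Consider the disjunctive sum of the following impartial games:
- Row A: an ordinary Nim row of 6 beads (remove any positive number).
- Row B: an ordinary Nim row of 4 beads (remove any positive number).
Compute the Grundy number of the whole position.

Row A is a plain Nim row of size 6, so its Grundy value is 6.
Row B is a plain Nim row of size 4, so its Grundy value is 4.
By the Sprague-Grundy theorem, the Grundy value of a sum of independent games is the XOR of the component values.
Combined value = 6 ⊕ 4 = 2.

2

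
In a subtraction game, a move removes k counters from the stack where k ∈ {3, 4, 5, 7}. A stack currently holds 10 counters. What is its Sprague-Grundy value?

0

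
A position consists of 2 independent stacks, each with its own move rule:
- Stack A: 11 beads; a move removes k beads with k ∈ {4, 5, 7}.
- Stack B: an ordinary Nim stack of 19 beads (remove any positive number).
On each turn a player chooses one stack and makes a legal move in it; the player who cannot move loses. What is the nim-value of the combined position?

19

Build the Grundy sequence for stack A with g(k) = mex{g(k−s) : s ∈ {4, 5, 7}, s ≤ k}:
g(0) = mex{} = 0
g(1) = mex{} = 0
g(2) = mex{} = 0
g(3) = mex{} = 0
g(4) = mex{0} = 1
g(5) = mex{0} = 1
g(6) = mex{0} = 1
g(7) = mex{0} = 1
g(8) = mex{0,1} = 2
g(9) = mex{0,1} = 2
g(10) = mex{0,1} = 2
g(11) = mex{1} = 0
So g(11) = 0.
Stack B is a plain Nim stack of size 19, so its Grundy value is 19.
The value of a disjunctive sum is the nim-sum of the parts.
Combined value = 0 XOR 19 = 19.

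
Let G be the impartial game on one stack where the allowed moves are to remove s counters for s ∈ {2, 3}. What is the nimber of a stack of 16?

0

Grundy values for subtraction set {2, 3}:
k:     0  1  2  3  4  5  6  7  8  9 10 11 12 13 14 15 16
g(k):  0  0  1  1  2  0  0  1  1  2  0  0  1  1  2  0  0
So g(16) = 0.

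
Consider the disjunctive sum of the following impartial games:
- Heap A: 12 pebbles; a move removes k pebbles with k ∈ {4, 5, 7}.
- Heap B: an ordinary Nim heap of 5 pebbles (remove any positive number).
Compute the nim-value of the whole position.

Grundy values for heap A (subtraction set {4, 5, 7}):
k:     0  1  2  3  4  5  6  7  8  9 10 11 12
g(k):  0  0  0  0  1  1  1  1  2  2  2  0  0
So g(12) = 0.
Heap B is a plain Nim heap of size 5, so its Grundy value is 5.
The value of a disjunctive sum is the nim-sum of the parts.
Combined value = 0 ⊕ 5 = 5.

5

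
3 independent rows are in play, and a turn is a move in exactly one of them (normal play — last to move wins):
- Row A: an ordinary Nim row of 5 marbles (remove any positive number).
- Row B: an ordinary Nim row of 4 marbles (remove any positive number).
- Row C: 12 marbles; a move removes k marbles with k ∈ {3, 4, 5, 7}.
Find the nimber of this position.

Row A is a plain Nim row of size 5, so its Grundy value is 5.
Row B is a plain Nim row of size 4, so its Grundy value is 4.
Grundy values for row C (subtraction set {3, 4, 5, 7}):
k:     0  1  2  3  4  5  6  7  8  9 10 11 12
g(k):  0  0  0  1  1  1  2  2  2  3  0  0  0
So g(12) = 0.
The value of a disjunctive sum is the nim-sum of the parts.
Combined value = 5 XOR 4 XOR 0 = 1.

1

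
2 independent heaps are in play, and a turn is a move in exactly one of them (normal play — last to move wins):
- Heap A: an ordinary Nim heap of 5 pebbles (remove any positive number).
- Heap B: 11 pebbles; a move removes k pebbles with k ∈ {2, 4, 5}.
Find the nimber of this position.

Heap A is a plain Nim heap of size 5, so its Grundy value is 5.
Build the Grundy sequence for heap B with g(k) = mex{g(k−s) : s ∈ {2, 4, 5}, s ≤ k}:
k:     0  1  2  3  4  5  6  7  8  9 10 11
g(k):  0  0  1  1  2  2  3  0  0  1  1  2
So g(11) = 2.
The value of a disjunctive sum is the nim-sum of the parts.
Combined value = 5 XOR 2 = 7.

7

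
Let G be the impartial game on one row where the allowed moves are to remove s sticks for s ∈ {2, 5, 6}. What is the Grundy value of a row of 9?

Grundy values for subtraction set {2, 5, 6}:
g(0) = mex{} = 0
g(1) = mex{} = 0
g(2) = mex{0} = 1
g(3) = mex{0} = 1
g(4) = mex{1} = 0
g(5) = mex{0,1} = 2
g(6) = mex{0} = 1
g(7) = mex{0,1,2} = 3
g(8) = mex{1} = 0
g(9) = mex{0,1,3} = 2
So g(9) = 2.

2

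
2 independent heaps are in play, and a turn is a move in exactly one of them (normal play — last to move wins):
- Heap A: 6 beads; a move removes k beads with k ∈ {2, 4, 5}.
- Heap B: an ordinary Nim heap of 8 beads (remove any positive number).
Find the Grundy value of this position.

11

Grundy values for heap A (subtraction set {2, 4, 5}):
g(0) = mex{} = 0
g(1) = mex{} = 0
g(2) = mex{0} = 1
g(3) = mex{0} = 1
g(4) = mex{0,1} = 2
g(5) = mex{0,1} = 2
g(6) = mex{0,1,2} = 3
So g(6) = 3.
Heap B is a plain Nim heap of size 8, so its Grundy value is 8.
The value of a disjunctive sum is the nim-sum of the parts.
Combined value = 3 ⊕ 8 = 11.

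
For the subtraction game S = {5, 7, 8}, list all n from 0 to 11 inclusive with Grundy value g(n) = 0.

Compute g(0), g(1), … for moves {5, 7, 8}:
k:     0  1  2  3  4  5  6  7  8  9 10 11
g(k):  0  0  0  0  0  1  1  1  1  1  2  2
The P-positions (g = 0) in 0..11 are 0, 1, 2, 3, 4.

0, 1, 2, 3, 4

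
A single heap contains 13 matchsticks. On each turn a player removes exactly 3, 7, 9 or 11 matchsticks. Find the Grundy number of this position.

2

Grundy values for subtraction set {3, 7, 9, 11}:
k:     0  1  2  3  4  5  6  7  8  9 10 11 12 13
g(k):  0  0  0  1  1  1  0  2  2  1  3  3  2  2
So g(13) = 2.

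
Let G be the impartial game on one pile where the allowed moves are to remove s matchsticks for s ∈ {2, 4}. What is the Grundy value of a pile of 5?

2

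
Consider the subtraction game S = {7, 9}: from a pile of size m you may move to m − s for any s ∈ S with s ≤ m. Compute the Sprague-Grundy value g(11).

Build the Grundy sequence with g(k) = mex{g(k−s) : s ∈ {7, 9}, s ≤ k}:
g(0) = mex{} = 0
g(1) = mex{} = 0
g(2) = mex{} = 0
g(3) = mex{} = 0
g(4) = mex{} = 0
g(5) = mex{} = 0
g(6) = mex{} = 0
g(7) = mex{0} = 1
g(8) = mex{0} = 1
g(9) = mex{0} = 1
g(10) = mex{0} = 1
g(11) = mex{0} = 1
So g(11) = 1.

1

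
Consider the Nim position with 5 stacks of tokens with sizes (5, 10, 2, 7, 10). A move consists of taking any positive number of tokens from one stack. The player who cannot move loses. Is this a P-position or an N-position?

P-position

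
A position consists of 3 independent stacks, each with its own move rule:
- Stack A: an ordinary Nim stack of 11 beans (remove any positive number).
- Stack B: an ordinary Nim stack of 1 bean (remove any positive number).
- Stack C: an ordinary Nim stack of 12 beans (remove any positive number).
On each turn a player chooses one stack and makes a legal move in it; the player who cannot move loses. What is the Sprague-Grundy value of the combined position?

6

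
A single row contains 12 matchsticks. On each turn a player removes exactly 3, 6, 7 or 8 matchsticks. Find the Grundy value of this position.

Build the Grundy sequence with g(k) = mex{g(k−s) : s ∈ {3, 6, 7, 8}, s ≤ k}:
g(0) = mex{} = 0
g(1) = mex{} = 0
g(2) = mex{} = 0
g(3) = mex{0} = 1
g(4) = mex{0} = 1
g(5) = mex{0} = 1
g(6) = mex{0,1} = 2
g(7) = mex{0,1} = 2
g(8) = mex{0,1} = 2
g(9) = mex{0,1,2} = 3
g(10) = mex{0,1,2} = 3
g(11) = mex{1,2} = 0
g(12) = mex{1,2,3} = 0
So g(12) = 0.

0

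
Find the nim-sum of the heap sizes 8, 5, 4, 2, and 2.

Nim-sum: 8 ⊕ 5 ⊕ 4 ⊕ 2 ⊕ 2 = 9.

9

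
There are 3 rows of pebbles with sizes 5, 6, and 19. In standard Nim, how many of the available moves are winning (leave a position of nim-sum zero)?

1

In binary:
  00101  (5)
  00110  (6)
  10011  (19)
  -----
  10000  (16)
The overall nim-sum is X = 16. A row of size p has a winning move iff p XOR X < p (reduce it to p XOR X).
  5: 5 XOR 16 = 21 ≥ 5 — no move.
  6: 6 XOR 16 = 22 ≥ 6 — no move.
  19: 19 XOR 16 = 3 < 19 — winning move (to 3).
That gives 1 winning move.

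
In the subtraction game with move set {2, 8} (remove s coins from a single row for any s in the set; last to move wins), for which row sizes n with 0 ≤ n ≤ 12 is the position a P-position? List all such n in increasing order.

0, 1, 4, 5, 10, 11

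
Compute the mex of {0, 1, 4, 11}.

The values 0, 1 are all present; 2 is the first non-negative integer missing from the set.

2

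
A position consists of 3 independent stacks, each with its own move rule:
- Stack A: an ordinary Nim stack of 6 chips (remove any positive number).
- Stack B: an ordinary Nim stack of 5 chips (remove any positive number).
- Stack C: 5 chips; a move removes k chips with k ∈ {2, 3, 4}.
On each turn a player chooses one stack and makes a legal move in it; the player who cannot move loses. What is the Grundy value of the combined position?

1

Stack A is a plain Nim stack of size 6, so its Grundy value is 6.
Stack B is a plain Nim stack of size 5, so its Grundy value is 5.
Build the Grundy sequence for stack C with g(k) = mex{g(k−s) : s ∈ {2, 3, 4}, s ≤ k}:
k:     0  1  2  3  4  5
g(k):  0  0  1  1  2  2
So g(5) = 2.
By the Sprague-Grundy theorem, the Grundy value of a sum of independent games is the XOR of the component values.
Combined value = 6 ⊕ 5 ⊕ 2 = 1.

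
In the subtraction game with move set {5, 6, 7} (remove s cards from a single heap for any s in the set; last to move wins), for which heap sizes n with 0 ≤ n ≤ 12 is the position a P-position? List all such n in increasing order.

0, 1, 2, 3, 4, 12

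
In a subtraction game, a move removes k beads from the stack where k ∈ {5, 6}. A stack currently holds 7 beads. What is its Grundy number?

1

Compute g(0), g(1), … for moves {5, 6}:
k:     0  1  2  3  4  5  6  7
g(k):  0  0  0  0  0  1  1  1
So g(7) = 1.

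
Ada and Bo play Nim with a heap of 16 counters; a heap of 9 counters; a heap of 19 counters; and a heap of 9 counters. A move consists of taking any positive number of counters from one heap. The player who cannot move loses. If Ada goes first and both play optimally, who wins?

Ada wins

In binary:
  10000  (16)
  01001  (9)
  10011  (19)
  01001  (9)
  -----
  00011  (3)
The nim-sum is 3 ≠ 0, so this is an N-position: the player to move can win; Ada has a winning move.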